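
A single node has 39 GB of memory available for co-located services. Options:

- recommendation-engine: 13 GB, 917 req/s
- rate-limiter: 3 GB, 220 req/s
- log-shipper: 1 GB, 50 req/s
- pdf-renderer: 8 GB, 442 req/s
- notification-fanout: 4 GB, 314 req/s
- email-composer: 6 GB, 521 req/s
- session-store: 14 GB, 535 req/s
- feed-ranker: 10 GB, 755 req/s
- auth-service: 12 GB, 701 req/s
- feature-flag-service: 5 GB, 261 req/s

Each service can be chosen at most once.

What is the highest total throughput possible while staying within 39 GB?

2818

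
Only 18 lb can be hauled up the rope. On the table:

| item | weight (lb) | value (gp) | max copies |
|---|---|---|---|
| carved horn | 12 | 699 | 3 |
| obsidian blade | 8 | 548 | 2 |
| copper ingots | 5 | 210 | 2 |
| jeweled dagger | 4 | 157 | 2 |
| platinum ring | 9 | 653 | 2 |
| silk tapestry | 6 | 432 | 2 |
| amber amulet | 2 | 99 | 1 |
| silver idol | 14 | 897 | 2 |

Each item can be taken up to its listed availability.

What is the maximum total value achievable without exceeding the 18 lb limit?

1306

Ranking by ratio (value/lb): platinum ring 72.56, silk tapestry 72.00, obsidian blade 68.50.
2×platinum ring uses 18 of the 18 lb and totals 1306.
Every other selection either busts 18 lb or exceeds an availability limit or fails to beat 1306.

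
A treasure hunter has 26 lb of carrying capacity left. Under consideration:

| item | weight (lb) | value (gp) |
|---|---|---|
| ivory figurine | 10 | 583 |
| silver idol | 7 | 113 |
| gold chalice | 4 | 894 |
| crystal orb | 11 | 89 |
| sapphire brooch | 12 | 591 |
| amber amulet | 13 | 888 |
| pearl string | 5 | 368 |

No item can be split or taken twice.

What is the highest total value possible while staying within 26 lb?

Ranking by ratio (value/lb): gold chalice 223.50, pearl string 73.60, amber amulet 68.31, ivory figurine 58.30.
Taking gold chalice + amber amulet + pearl string: 22 lb used, 2150 in value.
The spare 4 lb is too small for any remaining item, and no exchange beats 2150.

2150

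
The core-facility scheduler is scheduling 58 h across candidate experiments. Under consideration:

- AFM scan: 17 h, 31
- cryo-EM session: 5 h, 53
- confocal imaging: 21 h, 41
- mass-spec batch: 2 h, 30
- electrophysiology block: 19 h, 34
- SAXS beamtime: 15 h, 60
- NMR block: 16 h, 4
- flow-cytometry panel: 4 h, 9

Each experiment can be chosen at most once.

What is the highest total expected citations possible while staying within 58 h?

208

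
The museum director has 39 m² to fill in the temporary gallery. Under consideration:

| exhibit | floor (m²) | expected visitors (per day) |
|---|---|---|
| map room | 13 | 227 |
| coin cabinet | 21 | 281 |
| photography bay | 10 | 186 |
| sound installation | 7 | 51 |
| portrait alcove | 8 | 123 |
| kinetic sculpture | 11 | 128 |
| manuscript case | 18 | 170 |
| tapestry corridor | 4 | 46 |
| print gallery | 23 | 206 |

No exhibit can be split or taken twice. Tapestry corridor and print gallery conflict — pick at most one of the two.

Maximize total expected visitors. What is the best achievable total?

590

Filling by ratio: map room + photography bay + portrait alcove + tapestry corridor for 582, with 4 m² left unused.
The 17 m² tied up in map room and tapestry corridor is better spent on coin cabinet — total rises to 590 (39 m²).
Nothing else feasible within 39 m² beats 590.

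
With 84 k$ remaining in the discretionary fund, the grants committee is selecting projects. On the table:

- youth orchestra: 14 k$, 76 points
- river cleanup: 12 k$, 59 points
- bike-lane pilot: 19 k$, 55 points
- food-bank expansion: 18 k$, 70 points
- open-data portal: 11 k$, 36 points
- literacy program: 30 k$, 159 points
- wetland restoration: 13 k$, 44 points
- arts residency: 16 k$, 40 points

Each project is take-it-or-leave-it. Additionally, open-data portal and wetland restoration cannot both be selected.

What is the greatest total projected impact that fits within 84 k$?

370

Filling by ratio: youth orchestra + river cleanup + food-bank expansion + literacy program for 364, with 10 k$ left unused.
Replace food-bank expansion with open-data portal + arts residency: the trade gains 6 net, giving 370 at 83 k$.
No other feasible combination exceeds 370.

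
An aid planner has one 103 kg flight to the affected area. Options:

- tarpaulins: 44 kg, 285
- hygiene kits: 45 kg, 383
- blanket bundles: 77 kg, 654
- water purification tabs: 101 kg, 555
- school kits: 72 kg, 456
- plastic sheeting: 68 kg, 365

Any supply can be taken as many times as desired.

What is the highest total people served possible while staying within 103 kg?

766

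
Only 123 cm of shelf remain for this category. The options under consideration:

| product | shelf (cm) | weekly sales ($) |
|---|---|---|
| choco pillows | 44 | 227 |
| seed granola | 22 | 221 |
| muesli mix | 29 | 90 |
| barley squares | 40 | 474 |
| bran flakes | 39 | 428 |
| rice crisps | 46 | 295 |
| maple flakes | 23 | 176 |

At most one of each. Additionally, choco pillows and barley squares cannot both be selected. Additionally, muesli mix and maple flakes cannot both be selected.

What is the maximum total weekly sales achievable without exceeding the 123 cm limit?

Taking seed granola + barley squares + bran flakes: 101 cm used, 1123 in weekly sales.

1123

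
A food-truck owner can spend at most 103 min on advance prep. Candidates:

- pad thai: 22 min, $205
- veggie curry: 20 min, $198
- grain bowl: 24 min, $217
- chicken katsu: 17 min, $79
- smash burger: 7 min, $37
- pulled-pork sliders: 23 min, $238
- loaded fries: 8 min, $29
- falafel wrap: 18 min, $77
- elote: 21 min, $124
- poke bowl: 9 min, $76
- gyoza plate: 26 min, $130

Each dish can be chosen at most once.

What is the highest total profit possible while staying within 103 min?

Taking pad thai + veggie curry + grain bowl + pulled-pork sliders + poke bowl: 98 min used, 934 in profit.
Nothing else within 103 min beats 934.

934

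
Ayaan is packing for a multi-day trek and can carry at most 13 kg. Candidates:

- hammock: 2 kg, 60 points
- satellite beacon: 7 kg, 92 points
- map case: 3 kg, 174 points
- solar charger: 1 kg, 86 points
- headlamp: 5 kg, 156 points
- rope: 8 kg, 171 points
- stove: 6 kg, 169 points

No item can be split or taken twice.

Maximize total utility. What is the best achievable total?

Greedy by ratio would take hammock + map case + solar charger + headlamp: 11 kg used, total 476.
Dropping headlamp frees 5 kg; slotting in stove (6 kg) lifts the total to 489 at 12 kg.
Nothing else within 13 kg beats 489.

489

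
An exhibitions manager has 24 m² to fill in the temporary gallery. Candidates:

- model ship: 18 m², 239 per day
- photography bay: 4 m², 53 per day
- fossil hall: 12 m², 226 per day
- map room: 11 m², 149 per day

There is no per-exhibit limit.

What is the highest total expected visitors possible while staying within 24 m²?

452

The ratio ordering already packs tightly: 2×fossil hall, 24 m², 452.
That's the maximum — no swap from here does better than 452.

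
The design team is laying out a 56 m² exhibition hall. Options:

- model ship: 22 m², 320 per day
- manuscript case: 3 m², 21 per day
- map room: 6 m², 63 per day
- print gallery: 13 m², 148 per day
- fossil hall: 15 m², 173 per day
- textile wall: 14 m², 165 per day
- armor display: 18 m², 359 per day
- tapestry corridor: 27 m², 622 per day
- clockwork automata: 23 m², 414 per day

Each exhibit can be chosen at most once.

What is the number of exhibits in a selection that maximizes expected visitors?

3

The maximum expected visitors within 56 m² is 1099.
For example map room + tapestry corridor + clockwork automata achieves it, using 56 m².
All optima have 3 exhibits.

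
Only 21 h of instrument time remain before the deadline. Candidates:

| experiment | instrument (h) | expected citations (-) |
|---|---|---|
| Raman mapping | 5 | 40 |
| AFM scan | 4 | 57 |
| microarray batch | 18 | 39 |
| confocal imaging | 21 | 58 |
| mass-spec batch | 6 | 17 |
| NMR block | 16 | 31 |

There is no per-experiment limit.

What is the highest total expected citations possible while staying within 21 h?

285

5×AFM scan uses 20 of the 21 h and totals 285.
The spare 1 h is too small for any remaining experiment, and no exchange beats 285.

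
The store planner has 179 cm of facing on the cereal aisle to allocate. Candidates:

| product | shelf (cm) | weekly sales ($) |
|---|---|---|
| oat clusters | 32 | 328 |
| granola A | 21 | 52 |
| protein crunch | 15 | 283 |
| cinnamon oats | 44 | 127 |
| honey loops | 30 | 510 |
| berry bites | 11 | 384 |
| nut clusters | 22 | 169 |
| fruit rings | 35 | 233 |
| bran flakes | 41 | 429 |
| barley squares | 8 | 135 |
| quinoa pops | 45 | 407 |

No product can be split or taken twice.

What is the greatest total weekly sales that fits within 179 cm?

By weekly sales per cm: berry bites 34.91, protein crunch 18.87, honey loops 17.00, barley squares 16.88 lead.
Greedy by ratio would take oat clusters + protein crunch + honey loops + berry bites + nut clusters + bran flakes + barley squares: 159 cm used, total 2238.
Replace nut clusters and barley squares with quinoa pops: the trade gains 103 net, giving 2341 at 174 cm.

2341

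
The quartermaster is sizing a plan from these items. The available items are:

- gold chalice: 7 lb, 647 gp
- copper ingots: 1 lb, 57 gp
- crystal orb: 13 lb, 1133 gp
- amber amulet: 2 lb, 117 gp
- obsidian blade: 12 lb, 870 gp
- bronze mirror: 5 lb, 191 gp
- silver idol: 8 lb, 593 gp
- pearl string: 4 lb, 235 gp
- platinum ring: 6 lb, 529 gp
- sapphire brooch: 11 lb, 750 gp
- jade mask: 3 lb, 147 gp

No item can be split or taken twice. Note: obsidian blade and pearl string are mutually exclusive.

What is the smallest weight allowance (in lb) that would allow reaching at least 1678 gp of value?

20

Look for the lowest-weight combination reaching 1678.
gold chalice + crystal orb reaches 1780 using 20 lb.
Below 20 lb the best achievable stays under 1678.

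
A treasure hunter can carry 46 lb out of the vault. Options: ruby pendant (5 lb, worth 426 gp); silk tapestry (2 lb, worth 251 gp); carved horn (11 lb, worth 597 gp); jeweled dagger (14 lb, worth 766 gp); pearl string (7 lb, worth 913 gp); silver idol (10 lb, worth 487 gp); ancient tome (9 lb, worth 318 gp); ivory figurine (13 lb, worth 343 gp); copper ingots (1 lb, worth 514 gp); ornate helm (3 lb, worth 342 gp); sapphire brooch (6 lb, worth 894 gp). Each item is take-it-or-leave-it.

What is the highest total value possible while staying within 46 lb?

4424

Greedy by ratio would take ruby pendant + silk tapestry + jeweled dagger + pearl string + copper ingots + ornate helm + sapphire brooch: 38 lb used, total 4106.
Replace jeweled dagger with carved horn + silver idol: the trade gains 318 net, giving 4424 at 45 lb.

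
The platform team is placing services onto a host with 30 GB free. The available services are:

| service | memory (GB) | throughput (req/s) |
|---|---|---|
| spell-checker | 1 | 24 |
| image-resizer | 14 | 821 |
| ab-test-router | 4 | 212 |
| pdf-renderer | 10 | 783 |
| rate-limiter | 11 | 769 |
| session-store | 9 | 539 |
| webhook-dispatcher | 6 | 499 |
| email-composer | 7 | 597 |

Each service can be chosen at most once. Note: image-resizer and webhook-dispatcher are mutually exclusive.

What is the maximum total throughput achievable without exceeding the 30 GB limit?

By throughput per GB: email-composer 85.29, webhook-dispatcher 83.17, pdf-renderer 78.30, rate-limiter 69.91 lead.
Greedy by ratio would take spell-checker + ab-test-router + pdf-renderer + webhook-dispatcher + email-composer: 28 GB used, total 2115.
Replace ab-test-router and webhook-dispatcher with rate-limiter: the trade gains 58 net, giving 2173 at 29 GB.

2173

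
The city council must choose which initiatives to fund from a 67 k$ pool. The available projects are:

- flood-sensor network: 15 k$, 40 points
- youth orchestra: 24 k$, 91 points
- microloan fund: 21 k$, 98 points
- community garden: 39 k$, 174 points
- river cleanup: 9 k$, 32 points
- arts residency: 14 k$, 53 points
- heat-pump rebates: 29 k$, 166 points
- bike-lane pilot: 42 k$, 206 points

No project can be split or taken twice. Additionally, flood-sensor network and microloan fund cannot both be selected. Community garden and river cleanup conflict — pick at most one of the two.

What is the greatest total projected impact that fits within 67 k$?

By projected impact per k$: heat-pump rebates 5.72, bike-lane pilot 4.90, microloan fund 4.67, community garden 4.46 lead.
Taking microloan fund + arts residency + heat-pump rebates: 64 k$ used, 317 in projected impact.
Runner-up youth orchestra + arts residency + heat-pump rebates tops out at 310.

317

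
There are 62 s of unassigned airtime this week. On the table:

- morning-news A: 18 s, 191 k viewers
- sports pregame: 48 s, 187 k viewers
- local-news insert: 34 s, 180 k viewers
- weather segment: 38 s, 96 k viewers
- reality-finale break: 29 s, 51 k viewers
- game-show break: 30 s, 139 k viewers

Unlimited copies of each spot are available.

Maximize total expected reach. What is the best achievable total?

Ranking by ratio (expected reach/s): morning-news A 10.61, local-news insert 5.29, game-show break 4.63.
Best packing: 3×morning-news A — 54 s, 573 total.

573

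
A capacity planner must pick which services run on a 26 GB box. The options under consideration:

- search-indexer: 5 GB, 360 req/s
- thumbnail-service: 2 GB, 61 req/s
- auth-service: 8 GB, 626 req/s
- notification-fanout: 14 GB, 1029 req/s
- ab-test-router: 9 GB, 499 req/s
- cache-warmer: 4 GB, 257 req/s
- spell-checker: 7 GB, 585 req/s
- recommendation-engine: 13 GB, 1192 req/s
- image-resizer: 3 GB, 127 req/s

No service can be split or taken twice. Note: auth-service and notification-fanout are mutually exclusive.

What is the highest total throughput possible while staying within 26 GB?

2178

Filling by ratio: search-indexer + spell-checker + recommendation-engine for 2137, with 1 GB left unused.
The 7 GB tied up in spell-checker is better spent on auth-service — total rises to 2178 (26 GB).
That's the maximum — no feasible swap from here does better than 2178.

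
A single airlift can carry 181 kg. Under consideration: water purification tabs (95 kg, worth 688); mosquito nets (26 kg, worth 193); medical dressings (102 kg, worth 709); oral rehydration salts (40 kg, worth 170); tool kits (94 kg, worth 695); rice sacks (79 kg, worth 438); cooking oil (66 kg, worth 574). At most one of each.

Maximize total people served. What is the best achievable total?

1283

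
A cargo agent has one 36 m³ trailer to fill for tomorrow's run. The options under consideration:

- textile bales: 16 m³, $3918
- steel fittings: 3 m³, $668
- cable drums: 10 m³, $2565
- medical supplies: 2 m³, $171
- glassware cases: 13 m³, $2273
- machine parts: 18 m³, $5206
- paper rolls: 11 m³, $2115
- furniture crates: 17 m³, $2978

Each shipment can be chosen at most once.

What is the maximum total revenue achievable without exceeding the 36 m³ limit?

The ratio heuristic lands on steel fittings + cable drums + medical supplies + machine parts (8610) but leaves 3 m³ idle.
Dropping steel fittings and cable drums frees 13 m³; slotting in textile bales (16 m³) lifts the total to 9295 at 36 m³.

9295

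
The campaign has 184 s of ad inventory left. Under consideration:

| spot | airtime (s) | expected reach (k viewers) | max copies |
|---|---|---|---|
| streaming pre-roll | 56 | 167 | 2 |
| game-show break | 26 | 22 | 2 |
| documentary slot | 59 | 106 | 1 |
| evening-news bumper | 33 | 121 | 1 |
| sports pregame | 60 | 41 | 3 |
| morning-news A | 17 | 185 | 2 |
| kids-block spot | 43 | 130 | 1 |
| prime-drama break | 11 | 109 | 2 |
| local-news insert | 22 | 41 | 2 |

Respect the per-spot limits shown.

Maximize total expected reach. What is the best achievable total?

926

Greedy by ratio would take evening-news bumper + 2×morning-news A + kids-block spot + 2×prime-drama break + 2×local-news insert: 176 s used, total 921.
The 55 s tied up in evening-news bumper and local-news insert is better spent on streaming pre-roll — total rises to 926 (177 s).
Every other selection either busts 184 s or exceeds an availability limit or fails to beat 926.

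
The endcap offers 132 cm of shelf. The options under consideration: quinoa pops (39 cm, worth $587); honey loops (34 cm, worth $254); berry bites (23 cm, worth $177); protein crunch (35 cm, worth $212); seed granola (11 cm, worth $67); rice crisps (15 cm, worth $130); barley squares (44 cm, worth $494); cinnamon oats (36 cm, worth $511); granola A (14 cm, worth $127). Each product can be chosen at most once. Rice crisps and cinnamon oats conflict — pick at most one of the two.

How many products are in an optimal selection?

Optimal total is 1659.
One optimal bundle: quinoa pops + seed granola + barley squares + cinnamon oats (130 cm).
Every optimal selection uses 4 products.

4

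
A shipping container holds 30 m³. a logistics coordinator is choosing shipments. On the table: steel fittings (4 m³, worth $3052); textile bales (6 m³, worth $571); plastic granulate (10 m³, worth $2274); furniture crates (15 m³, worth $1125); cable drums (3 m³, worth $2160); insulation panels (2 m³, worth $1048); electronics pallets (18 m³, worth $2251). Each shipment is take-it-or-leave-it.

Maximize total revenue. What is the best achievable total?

Taking steel fittings + textile bales + plastic granulate + cable drums + insulation panels: 25 m³ used, 9105 in revenue.

9105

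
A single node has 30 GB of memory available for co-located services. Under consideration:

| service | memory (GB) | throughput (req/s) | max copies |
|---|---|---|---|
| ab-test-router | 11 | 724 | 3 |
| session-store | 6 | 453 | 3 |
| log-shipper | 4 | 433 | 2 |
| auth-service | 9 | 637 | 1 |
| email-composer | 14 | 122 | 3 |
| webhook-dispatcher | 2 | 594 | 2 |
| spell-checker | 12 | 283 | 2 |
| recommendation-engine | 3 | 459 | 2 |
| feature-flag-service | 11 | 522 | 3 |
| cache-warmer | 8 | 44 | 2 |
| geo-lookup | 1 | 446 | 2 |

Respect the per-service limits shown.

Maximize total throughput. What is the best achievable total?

4501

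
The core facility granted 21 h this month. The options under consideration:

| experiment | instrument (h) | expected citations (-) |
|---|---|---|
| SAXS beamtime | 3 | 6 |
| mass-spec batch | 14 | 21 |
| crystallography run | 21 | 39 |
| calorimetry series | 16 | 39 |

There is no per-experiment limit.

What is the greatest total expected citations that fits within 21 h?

Ranking by ratio (expected citations/h): calorimetry series 2.44, SAXS beamtime 2.00, crystallography run 1.86, mass-spec batch 1.50.
The ratio ordering already packs tightly: SAXS beamtime + calorimetry series, 19 h, 45.
The spare 2 h is too small for any remaining experiment, and no exchange beats 45.

45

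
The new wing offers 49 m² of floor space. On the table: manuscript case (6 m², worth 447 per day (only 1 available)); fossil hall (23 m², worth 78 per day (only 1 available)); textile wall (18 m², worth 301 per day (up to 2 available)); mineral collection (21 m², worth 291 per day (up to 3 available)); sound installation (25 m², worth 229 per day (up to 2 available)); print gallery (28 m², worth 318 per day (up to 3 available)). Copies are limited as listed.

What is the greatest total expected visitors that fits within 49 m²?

1049

Density check — manuscript case 74.50, textile wall 16.72, mineral collection 13.86 are the best per m².
Taking manuscript case + 2×textile wall: 42 m² used, 1049 in expected visitors.
That's the maximum — no swap from here does better than 1049.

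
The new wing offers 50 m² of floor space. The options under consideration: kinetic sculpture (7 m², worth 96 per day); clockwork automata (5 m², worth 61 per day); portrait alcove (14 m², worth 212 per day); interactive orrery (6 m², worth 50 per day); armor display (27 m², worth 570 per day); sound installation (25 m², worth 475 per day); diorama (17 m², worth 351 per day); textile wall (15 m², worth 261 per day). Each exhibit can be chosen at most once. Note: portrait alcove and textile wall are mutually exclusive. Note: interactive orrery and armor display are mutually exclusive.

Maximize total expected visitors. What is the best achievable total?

982

By expected visitors per m²: armor display 21.11, diorama 20.65, sound installation 19.00 lead.
The ratio ordering already packs tightly: clockwork automata + armor display + diorama, 49 m², 982.
Every other selection either busts 50 m² or breaks a pairing rule or fails to beat 982.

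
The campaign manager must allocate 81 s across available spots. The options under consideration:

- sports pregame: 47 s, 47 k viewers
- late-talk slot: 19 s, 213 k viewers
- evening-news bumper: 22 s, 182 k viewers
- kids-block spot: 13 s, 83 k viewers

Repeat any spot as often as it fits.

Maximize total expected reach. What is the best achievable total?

852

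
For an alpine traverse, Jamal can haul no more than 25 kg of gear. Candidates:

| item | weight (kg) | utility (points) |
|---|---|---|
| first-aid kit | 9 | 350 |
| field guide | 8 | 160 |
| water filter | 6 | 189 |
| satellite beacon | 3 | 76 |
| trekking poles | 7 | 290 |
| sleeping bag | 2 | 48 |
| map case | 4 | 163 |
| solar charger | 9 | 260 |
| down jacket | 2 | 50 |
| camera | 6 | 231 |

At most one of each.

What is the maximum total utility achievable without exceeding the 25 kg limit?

Ranking by ratio (utility/kg): trekking poles 41.43, map case 40.75, first-aid kit 38.89.
A density-first pass picks first-aid kit + satellite beacon + trekking poles + map case + down jacket — 929 at 25 kg.
Dropping map case and down jacket frees 6 kg; slotting in camera (6 kg) lifts the total to 947 at 25 kg.
An exhaustive check of the 1024 subsets confirms 947.

947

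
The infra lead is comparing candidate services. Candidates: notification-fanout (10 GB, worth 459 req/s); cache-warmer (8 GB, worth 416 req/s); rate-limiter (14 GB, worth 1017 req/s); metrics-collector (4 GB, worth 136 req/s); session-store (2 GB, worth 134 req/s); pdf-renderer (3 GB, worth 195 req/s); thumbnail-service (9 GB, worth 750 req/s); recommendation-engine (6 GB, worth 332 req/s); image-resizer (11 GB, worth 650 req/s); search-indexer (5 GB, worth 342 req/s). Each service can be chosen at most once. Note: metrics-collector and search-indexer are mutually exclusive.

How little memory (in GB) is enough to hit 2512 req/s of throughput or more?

36

Need the lightest bundle worth ≥ 2512.
Taking cache-warmer + rate-limiter + session-store + pdf-renderer + thumbnail-service gives 2512 (≥ 2512) for 36 GB.
No combination under 36 GB hits 2512.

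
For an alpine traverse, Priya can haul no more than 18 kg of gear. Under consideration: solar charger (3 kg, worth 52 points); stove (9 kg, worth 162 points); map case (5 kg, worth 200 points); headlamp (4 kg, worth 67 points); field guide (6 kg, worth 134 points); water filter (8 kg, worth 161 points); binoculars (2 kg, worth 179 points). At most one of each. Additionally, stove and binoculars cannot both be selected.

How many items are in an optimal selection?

4

The maximum utility within 18 kg is 592.
For example solar charger + map case + water filter + binoculars achieves it, using 18 kg.
All optima have 4 items.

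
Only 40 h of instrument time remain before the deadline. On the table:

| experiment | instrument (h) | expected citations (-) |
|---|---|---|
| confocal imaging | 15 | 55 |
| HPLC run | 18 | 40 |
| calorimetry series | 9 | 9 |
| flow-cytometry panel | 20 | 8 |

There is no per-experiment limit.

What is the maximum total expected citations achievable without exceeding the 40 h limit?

119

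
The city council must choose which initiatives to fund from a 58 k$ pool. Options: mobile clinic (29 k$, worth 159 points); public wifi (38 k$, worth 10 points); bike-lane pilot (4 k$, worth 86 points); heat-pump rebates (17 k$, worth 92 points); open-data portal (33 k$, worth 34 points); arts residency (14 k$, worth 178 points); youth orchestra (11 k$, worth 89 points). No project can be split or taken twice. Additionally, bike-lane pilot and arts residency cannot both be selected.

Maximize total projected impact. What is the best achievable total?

426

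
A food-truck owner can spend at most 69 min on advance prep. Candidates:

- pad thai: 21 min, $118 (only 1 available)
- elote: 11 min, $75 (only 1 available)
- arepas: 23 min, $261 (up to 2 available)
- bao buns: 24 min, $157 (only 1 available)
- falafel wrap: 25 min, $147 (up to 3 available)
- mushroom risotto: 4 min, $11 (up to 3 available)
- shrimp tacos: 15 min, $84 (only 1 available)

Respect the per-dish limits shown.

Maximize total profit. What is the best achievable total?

640

Greedy by ratio would take elote + 2×arepas + 3×mushroom risotto: 69 min used, total 630.
Replace elote and 3×mushroom risotto with pad thai: the trade gains 10 net, giving 640 at 67 min.
No other feasible combination exceeds 640.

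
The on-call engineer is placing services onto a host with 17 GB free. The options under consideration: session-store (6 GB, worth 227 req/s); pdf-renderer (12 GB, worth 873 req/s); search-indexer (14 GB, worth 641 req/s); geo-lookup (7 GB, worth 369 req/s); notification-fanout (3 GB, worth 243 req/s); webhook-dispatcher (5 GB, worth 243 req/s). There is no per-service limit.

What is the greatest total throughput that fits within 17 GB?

1215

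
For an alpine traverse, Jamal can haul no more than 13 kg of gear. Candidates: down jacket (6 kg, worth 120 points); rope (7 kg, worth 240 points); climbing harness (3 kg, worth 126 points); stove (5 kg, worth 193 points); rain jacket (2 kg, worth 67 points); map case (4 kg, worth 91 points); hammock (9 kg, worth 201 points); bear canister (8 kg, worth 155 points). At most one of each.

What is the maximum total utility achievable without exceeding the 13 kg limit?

433

A density-first pass picks climbing harness + stove + rain jacket — 386 at 10 kg.
Replace climbing harness and rain jacket with rope: the trade gains 47 net, giving 433 at 12 kg.
Nothing else within 13 kg beats 433.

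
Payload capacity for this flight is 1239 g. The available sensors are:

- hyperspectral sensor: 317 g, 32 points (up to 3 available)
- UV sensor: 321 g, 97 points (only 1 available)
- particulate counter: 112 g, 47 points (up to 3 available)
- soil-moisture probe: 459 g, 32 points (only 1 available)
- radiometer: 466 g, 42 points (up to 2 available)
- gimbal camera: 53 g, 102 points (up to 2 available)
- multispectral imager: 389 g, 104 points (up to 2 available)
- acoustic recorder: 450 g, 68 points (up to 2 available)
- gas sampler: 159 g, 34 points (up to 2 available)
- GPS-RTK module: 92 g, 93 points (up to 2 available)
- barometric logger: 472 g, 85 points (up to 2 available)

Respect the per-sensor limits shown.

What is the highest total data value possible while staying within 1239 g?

By data value per g: gimbal camera 1.92, GPS-RTK module 1.01, particulate counter 0.42 lead.
A density-first pass picks UV sensor + 3×particulate counter + 2×gimbal camera + gas sampler + 2×GPS-RTK module — 662 at 1106 g.
The 271 g tied up in particulate counter and gas sampler is better spent on multispectral imager — total rises to 685 (1224 g).
Nothing else within 1239 g beats 685.

685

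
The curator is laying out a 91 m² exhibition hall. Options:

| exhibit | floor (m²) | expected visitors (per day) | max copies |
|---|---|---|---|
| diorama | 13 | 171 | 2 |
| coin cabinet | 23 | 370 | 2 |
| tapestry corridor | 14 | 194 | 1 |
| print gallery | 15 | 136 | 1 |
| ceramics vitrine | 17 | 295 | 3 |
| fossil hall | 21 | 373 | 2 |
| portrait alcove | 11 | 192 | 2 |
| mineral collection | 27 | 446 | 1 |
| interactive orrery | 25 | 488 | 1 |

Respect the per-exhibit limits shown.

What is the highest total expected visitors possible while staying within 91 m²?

Taking the top-ratio exhibits first gives 2×fossil hall + 2×portrait alcove + interactive orrery for 1618 (89 m²).
The 32 m² tied up in fossil hall and portrait alcove is better spent on 2×ceramics vitrine — total rises to 1643 (91 m²).
Nothing else within 91 m² beats 1643.

1643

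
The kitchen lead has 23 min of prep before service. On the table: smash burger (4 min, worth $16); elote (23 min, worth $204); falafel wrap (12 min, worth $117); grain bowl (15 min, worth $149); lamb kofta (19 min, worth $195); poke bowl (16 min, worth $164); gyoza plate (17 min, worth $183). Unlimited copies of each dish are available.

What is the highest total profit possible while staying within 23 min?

By profit per min: gyoza plate 10.76, lamb kofta 10.26, poke bowl 10.25 lead.
Filling by ratio: smash burger + gyoza plate for 199, with 2 min left unused.
The 17 min tied up in gyoza plate is better spent on lamb kofta — total rises to 211 (23 min).
Every other selection either busts 23 min or fails to beat 211.

211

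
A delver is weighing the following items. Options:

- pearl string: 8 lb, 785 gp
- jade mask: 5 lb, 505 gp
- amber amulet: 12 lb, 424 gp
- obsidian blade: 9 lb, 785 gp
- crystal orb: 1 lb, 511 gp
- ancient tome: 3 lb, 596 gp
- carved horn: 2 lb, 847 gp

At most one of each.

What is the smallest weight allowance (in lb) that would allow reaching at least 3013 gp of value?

19

Minimise lb subject to total value ≥ 3013.
pearl string + jade mask + crystal orb + ancient tome + carved horn reaches 3244 using 19 lb.
No combination under 19 lb hits 3013.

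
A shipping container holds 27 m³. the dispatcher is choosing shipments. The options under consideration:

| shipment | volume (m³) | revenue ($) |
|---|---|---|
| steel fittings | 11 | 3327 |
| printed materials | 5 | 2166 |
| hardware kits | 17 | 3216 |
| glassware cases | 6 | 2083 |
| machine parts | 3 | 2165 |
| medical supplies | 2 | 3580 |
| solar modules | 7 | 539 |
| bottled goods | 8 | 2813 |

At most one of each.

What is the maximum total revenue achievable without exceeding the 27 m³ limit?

13321

Ranking by ratio (revenue/m³): medical supplies 1790.00, machine parts 721.67, printed materials 433.20.
A density-first pass picks printed materials + glassware cases + machine parts + medical supplies + bottled goods — 12807 at 24 m³.
Replace bottled goods with steel fittings: the trade gains 514 net, giving 13321 at 27 m³.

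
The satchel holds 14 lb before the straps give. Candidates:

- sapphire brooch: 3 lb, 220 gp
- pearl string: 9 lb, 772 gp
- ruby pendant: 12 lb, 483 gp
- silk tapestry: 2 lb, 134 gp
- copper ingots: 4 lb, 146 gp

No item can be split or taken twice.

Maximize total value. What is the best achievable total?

Density check — pearl string 85.78, sapphire brooch 73.33, silk tapestry 67.00, ruby pendant 40.25 are the best per lb.
Best packing: sapphire brooch + pearl string + silk tapestry — 14 lb, 1126 total.
An exhaustive check of the 32 subsets confirms 1126.

1126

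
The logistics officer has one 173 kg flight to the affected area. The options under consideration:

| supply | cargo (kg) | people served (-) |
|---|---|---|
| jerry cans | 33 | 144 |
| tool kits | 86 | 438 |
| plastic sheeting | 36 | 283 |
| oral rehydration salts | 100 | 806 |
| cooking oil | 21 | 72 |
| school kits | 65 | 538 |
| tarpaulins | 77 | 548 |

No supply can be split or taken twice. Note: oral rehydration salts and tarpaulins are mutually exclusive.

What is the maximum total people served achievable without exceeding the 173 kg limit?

Taking oral rehydration salts + school kits: 165 kg used, 1344 in people served.
The spare 8 kg is too small for any remaining supply, and no feasible exchange beats 1344.

1344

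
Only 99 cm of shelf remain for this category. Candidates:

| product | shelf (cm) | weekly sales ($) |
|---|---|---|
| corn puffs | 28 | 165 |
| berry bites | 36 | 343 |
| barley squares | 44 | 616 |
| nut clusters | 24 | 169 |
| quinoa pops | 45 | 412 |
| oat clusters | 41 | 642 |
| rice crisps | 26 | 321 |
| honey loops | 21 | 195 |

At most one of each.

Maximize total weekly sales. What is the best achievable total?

1258

Ranking by ratio (weekly sales/cm): oat clusters 15.66, barley squares 14.00, rice crisps 12.35, berry bites 9.53.
The ratio ordering already packs tightly: barley squares + oat clusters, 85 cm, 1258.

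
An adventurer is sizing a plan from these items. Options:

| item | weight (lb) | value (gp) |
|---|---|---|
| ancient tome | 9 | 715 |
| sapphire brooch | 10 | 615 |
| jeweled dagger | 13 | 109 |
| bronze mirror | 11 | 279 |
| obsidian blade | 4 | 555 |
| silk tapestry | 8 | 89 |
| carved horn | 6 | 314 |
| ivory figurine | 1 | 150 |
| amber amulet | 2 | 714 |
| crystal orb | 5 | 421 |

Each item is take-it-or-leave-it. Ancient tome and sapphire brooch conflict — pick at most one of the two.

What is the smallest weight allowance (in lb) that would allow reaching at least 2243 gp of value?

20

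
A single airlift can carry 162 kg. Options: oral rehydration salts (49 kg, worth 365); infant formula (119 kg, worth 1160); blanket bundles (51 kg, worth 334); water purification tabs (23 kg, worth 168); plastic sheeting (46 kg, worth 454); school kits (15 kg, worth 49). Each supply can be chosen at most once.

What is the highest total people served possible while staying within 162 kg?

The ratio heuristic lands on oral rehydration salts + water purification tabs + plastic sheeting + school kits (1036) but leaves 29 kg idle.
Replace oral rehydration salts and plastic sheeting with infant formula: the trade gains 341 net, giving 1377 at 157 kg.
No other feasible combination exceeds 1377.

1377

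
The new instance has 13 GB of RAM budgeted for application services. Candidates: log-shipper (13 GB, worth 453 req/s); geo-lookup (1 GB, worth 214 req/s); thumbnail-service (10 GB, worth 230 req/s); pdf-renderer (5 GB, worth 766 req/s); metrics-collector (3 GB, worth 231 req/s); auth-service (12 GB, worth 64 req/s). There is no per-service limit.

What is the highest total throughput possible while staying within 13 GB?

2782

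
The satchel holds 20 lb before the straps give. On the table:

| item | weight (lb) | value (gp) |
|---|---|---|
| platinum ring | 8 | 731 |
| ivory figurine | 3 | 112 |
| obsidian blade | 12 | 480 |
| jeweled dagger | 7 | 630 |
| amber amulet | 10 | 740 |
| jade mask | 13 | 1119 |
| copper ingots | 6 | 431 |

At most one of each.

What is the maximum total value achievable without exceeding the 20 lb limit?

Greedy by ratio would take platinum ring + ivory figurine + jeweled dagger: 18 lb used, total 1473.
Dropping platinum ring and ivory figurine frees 11 lb; slotting in jade mask (13 lb) lifts the total to 1749 at 20 lb.
The closest alternative, jade mask + copper ingots, reaches only 1550.

1749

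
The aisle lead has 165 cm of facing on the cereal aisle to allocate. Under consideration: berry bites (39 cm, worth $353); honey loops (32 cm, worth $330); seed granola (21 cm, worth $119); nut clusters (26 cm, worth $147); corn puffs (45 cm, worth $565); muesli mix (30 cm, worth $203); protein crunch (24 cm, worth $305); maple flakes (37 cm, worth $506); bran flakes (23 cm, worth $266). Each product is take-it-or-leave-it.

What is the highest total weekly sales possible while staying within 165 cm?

Density check — maple flakes 13.68, protein crunch 12.71, corn puffs 12.56 are the best per cm.
Taking honey loops + corn puffs + protein crunch + maple flakes + bran flakes: 161 cm used, 1972 in weekly sales.

1972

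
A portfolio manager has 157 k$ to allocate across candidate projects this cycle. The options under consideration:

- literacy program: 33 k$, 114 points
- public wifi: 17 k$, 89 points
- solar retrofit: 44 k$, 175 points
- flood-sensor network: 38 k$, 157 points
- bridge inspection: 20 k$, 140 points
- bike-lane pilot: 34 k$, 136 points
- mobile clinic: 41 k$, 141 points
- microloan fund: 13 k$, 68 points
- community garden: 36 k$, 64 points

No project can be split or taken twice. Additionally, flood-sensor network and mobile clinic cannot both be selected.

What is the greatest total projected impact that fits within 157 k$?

704

The ratio ordering already packs tightly: literacy program + public wifi + flood-sensor network + bridge inspection + bike-lane pilot + microloan fund, 155 k$, 704.
Runner-up public wifi + solar retrofit + flood-sensor network + bridge inspection + bike-lane pilot tops out at 697.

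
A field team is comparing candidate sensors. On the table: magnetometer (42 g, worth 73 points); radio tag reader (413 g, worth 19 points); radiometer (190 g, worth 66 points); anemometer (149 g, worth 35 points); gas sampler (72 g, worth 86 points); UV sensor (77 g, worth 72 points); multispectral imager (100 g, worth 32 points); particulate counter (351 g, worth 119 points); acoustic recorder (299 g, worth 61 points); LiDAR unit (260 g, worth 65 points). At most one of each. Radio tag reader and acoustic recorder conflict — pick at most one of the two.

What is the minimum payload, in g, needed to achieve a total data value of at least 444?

832

Need the lightest bundle worth ≥ 444.
magnetometer + radiometer + gas sampler + UV sensor + multispectral imager + particulate counter reaches 448 using 832 g.
Below 832 g the best achievable stays under 444.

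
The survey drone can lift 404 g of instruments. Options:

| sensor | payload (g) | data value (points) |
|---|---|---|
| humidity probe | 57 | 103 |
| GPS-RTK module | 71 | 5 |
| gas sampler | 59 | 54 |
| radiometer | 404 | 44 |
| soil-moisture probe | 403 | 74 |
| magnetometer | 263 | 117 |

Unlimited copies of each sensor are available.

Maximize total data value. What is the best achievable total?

Best packing: 7×humidity probe — 399 g, 721 total.
Nothing else within 404 g beats 721.

721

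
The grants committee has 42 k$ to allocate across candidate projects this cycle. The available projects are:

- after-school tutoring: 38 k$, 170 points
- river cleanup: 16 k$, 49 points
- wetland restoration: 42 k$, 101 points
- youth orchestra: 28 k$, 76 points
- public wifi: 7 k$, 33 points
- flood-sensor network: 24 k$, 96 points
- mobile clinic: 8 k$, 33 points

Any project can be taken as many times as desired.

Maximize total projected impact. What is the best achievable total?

Taking 6×public wifi: 42 k$ used, 198 in projected impact.

198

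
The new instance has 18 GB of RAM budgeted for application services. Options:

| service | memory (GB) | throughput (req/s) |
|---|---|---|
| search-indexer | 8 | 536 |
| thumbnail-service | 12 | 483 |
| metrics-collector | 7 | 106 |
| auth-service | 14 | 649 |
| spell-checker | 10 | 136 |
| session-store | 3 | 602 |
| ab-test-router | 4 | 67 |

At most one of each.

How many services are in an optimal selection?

Best achievable throughput is 1251.
auth-service + session-store hits 1251 at 17 GB.
Any selection reaching 1251 contains exactly 2 services.

2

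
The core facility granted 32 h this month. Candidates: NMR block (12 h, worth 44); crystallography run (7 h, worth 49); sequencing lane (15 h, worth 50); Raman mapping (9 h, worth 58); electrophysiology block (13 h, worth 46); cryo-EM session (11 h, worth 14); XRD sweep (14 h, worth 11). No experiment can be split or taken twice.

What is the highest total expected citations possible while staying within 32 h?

157

The ratio heuristic lands on NMR block + crystallography run + Raman mapping (151) but leaves 4 h idle.
Replace NMR block with sequencing lane: the trade gains 6 net, giving 157 at 31 h.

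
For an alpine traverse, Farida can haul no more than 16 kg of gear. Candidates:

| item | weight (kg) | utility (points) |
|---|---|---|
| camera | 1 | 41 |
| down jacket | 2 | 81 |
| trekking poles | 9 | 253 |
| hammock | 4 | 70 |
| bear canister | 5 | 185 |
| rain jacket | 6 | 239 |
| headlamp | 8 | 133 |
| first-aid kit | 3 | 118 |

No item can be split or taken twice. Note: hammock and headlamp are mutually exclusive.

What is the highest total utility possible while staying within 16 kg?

623

By utility per kg: camera 41.00, down jacket 40.50, rain jacket 39.83, first-aid kit 39.33 lead.
Greedy by ratio would take camera + down jacket + hammock + rain jacket + first-aid kit: 16 kg used, total 549.
Dropping camera and hammock frees 5 kg; slotting in bear canister (5 kg) lifts the total to 623 at 16 kg.
Next best is camera + bear canister + rain jacket + first-aid kit at 583 (15 kg) — short by 40.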